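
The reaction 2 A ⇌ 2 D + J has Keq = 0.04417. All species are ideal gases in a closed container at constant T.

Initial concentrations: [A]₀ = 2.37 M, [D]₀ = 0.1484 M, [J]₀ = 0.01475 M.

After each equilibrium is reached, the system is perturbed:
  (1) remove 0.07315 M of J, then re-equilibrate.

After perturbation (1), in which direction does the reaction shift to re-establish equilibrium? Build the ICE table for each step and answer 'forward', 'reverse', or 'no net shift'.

Q₀ = 5.7831e-05 vs Keq = 0.04417 ⇒ Q<K, forward
Step 1:
                    A           D           J
  I              2.37      0.1484     0.01475
  C           -0.5561      0.5561      0.2781
  E             1.814      0.7045      0.2928
  solve Keq expr → x = 0.2781; check Q = 0.04417
Then remove 0.07315 M of J.
Step 2:
                    A           D           J
  I             1.814      0.7045      0.2197
  C          -0.04771     0.04771     0.02385
  E             1.766      0.7522      0.2435
  solve Keq expr → x = 0.02385; check Q = 0.04417

Direction: forward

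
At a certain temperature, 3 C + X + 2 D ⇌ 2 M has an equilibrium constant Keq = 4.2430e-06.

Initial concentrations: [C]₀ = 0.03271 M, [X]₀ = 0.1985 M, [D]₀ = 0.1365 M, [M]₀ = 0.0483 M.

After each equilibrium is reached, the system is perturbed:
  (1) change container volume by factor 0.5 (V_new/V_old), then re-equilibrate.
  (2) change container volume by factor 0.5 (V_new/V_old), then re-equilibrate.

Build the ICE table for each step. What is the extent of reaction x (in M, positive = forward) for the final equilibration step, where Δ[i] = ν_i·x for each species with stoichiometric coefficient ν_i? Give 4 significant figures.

x = 1.4651e-04 M

Q₀ = 1.8023e+04 vs Keq = 4.2430e-06 ⇒ Q>K, reverse
Step 1:
                  C         X         D         M
  init      0.03271    0.1985    0.1365    0.0483
  Δ         0.07244   0.02415   0.04829  -0.04829
  eq         0.1052    0.2226    0.1848 6.1242e-06
  solve Keq expr → x = -0.02415; check Q = 4.2430e-06
Then change container volume by factor 0.5 (V_new/V_old).
Step 2:
                  C         X         D         M
  init       0.2103    0.4453    0.3696 1.2248e-05
  Δ       -5.5080e-05 -1.8360e-05 -3.6720e-05 3.6720e-05
  eq         0.2102    0.4453    0.3696 4.8969e-05
  solve Keq expr → x = 1.8360e-05; check Q = 4.2430e-06
Then change container volume by factor 0.5 (V_new/V_old).
Step 3:
                  C         X         D         M
  init       0.4205    0.8906    0.7391 9.7937e-05
  Δ       -4.3952e-04 -1.4651e-04 -2.9301e-04 2.9301e-04
  eq         0.4201    0.8904    0.7388 3.9095e-04
  solve Keq expr → x = 1.4651e-04; check Q = 4.2430e-06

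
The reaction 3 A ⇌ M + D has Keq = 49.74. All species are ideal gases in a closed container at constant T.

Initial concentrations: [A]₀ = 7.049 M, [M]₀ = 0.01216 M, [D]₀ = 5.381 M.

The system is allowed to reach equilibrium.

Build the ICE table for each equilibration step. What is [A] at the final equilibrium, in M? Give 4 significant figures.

[A]_eq = 0.6853 M

Q₀ = 1.8682e-04 vs Keq = 49.74 ⇒ Q<K, forward
Step 1:
                   A          M          D
  init         7.049    0.01216      5.381
  Δ           -6.364      2.121      2.121
  eq          0.6853      2.133      7.502
  solve Keq expr → x = 2.121; check Q = 49.74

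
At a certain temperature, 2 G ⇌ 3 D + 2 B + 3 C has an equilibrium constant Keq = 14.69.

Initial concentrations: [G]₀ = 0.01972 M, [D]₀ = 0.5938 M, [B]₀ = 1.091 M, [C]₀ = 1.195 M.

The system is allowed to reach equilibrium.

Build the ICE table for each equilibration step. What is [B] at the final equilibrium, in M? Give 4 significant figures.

[B]_eq = 1.013 M

Q₀ = 1094 vs Keq = 14.69 ⇒ Q>K, reverse
Step 1:
                    G           D           B           C
  I           0.01972      0.5938       1.091       1.195
  C           0.07781     -0.1167    -0.07781     -0.1167
  E           0.09753      0.4771       1.013       1.078
  solve Keq expr → x = -0.03891; check Q = 14.69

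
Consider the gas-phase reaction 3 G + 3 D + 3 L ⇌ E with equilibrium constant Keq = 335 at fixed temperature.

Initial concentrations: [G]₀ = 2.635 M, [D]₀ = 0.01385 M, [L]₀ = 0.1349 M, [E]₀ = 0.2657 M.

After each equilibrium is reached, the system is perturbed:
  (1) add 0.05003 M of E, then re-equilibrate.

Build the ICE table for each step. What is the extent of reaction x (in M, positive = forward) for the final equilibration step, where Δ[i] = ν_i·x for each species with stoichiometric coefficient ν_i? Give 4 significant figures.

x = -0.001785 M

Q₀ = 2.2267e+06 vs Keq = 335 ⇒ Q>K, reverse
Step 1:
                  G         D         L         E
  init        2.635   0.01385    0.1349    0.2657
  Δ          0.1144    0.1144    0.1144  -0.03813
  eq          2.749    0.1283    0.2493    0.2276
  solve Keq expr → x = -0.03813; check Q = 335
Then add 0.05003 M of E.
Step 2:
                  G         D         L         E
  init        2.749    0.1283    0.2493    0.2776
  Δ        0.005354  0.005354  0.005354 -0.001785
  eq          2.755    0.1336    0.2547    0.2758
  solve Keq expr → x = -0.001785; check Q = 335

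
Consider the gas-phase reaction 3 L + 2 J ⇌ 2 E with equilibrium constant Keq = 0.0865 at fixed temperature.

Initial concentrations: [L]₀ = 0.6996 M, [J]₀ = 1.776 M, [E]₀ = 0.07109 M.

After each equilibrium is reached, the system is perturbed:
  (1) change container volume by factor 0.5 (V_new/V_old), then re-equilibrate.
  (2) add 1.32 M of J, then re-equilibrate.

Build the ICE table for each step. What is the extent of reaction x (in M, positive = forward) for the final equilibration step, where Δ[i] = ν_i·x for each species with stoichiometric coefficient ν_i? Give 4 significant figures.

x = 0.03447 M

Q₀ = 0.004679 vs Keq = 0.0865 ⇒ Q<K, forward
Step 1:
                   L          J          E
  Initial     0.6996      1.776    0.07109
  Change     -0.1732    -0.1154     0.1154
  Equil       0.5264      1.661     0.1865
  solve Keq expr → x = 0.05772; check Q = 0.0865
Then change container volume by factor 0.5 (V_new/V_old).
Step 2:
                   L          J          E
  Initial      1.053      3.321     0.3731
  Change     -0.3134    -0.2089     0.2089
  Equil       0.7394      3.112      0.582
  solve Keq expr → x = 0.1045; check Q = 0.0865
Then add 1.32 M of J.
Step 3:
                   L          J          E
  Initial     0.7394      4.432      0.582
  Change     -0.1034   -0.06894    0.06894
  Equil        0.636      4.363      0.651
  solve Keq expr → x = 0.03447; check Q = 0.0865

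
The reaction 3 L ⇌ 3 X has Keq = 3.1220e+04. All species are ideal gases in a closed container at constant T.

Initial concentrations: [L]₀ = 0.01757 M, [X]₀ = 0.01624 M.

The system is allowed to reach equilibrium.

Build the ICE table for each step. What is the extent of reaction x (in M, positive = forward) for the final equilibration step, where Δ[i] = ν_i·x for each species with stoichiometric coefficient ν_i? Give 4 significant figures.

x = 0.00551 M

Q₀ = 0.7897 vs Keq = 3.1220e+04 ⇒ Q<K, forward
Step 1:
                  L         X
  init      0.01757   0.01624
  Δ        -0.01653   0.01653
  eq       0.001041   0.03277
  solve Keq expr → x = 0.00551; check Q = 3.1220e+04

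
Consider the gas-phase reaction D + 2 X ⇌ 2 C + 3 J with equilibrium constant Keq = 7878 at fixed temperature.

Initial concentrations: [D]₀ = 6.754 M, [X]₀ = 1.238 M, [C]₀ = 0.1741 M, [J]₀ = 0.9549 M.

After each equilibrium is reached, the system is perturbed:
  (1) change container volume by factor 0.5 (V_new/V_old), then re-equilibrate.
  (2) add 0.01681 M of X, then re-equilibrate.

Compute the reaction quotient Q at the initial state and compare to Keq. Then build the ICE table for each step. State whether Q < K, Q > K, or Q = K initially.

Q₀ = 0.00255; Q < K (proceeds forward)

Q₀ = 0.00255 vs Keq = 7878 ⇒ Q<K, forward
Step 1:
                  D         X         C         J
  init        6.754     1.238    0.1741    0.9549
  Δ         -0.6045    -1.209     1.209     1.814
  eq          6.149   0.02895     1.383     2.768
  solve Keq expr → x = 0.6045; check Q = 7878
Then change container volume by factor 0.5 (V_new/V_old).
Step 2:
                  D         X         C         J
  init         12.3   0.05789     2.766     5.537
  Δ         0.02655   0.05311  -0.05311  -0.07966
  eq          12.33     0.111     2.713     5.457
  solve Keq expr → x = -0.02655; check Q = 7878
Then add 0.01681 M of X.
Step 3:
                  D         X         C         J
  init        12.33    0.1278     2.713     5.457
  Δ       -0.007716  -0.01543   0.01543   0.02315
  eq          12.32    0.1124     2.729      5.48
  solve Keq expr → x = 0.007716; check Q = 7878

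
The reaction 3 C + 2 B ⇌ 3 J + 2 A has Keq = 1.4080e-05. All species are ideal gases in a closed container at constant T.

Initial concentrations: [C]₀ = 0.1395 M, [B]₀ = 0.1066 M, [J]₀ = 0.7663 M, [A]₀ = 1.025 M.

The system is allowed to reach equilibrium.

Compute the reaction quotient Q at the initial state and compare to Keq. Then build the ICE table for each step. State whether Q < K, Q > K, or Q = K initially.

Q₀ = 1.5325e+04; Q > K (proceeds reverse)

Q₀ = 1.5325e+04 vs Keq = 1.4080e-05 ⇒ Q>K, reverse
Step 1:
                    C           B           J           A
  init         0.1395      0.1066      0.7663       1.025
  Δ            0.7431      0.4954     -0.7431     -0.4954
  eq           0.8826       0.602     0.02321      0.5296
  solve Keq expr → x = -0.2477; check Q = 1.4080e-05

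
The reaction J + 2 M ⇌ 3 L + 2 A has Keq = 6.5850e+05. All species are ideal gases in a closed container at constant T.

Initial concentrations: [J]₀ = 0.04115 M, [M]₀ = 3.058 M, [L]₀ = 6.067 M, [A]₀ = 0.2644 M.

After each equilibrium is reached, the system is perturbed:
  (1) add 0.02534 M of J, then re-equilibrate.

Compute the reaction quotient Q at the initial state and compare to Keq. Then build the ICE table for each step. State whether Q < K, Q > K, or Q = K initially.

Q₀ = 40.57 vs Keq = 6.5850e+05 ⇒ Q<K, forward
Step 1:
                  J         M         L         A
  I         0.04115     3.058     6.067    0.2644
  C        -0.04115  -0.08229    0.1234   0.08229
  E       4.8900e-06     2.976      6.19    0.3467
  solve Keq expr → x = 0.04115; check Q = 6.5850e+05
Then add 0.02534 M of J.
Step 2:
                  J         M         L         A
  I         0.02534     2.976      6.19    0.3467
  C        -0.02534  -0.05068   0.07601   0.05068
  E       6.8965e-06     2.925     6.266    0.3974
  solve Keq expr → x = 0.02534; check Q = 6.5850e+05

Q₀ = 40.57; Q < K (proceeds forward)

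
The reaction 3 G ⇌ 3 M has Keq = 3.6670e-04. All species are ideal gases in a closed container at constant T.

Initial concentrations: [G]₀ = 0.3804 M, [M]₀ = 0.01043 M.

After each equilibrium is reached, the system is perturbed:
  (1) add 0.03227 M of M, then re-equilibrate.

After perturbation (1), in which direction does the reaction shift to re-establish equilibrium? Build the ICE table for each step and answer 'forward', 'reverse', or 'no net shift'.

Q₀ = 2.0613e-05 vs Keq = 3.6670e-04 ⇒ Q<K, forward
Step 1:
                  G         M
  I          0.3804   0.01043
  C        -0.01568   0.01568
  E          0.3647   0.02611
  solve Keq expr → x = 0.005225; check Q = 3.6670e-04
Then add 0.03227 M of M.
Step 2:
                  G         M
  I          0.3647   0.05838
  C         0.03011  -0.03011
  E          0.3948   0.02826
  solve Keq expr → x = -0.01004; check Q = 3.6670e-04

Direction: reverse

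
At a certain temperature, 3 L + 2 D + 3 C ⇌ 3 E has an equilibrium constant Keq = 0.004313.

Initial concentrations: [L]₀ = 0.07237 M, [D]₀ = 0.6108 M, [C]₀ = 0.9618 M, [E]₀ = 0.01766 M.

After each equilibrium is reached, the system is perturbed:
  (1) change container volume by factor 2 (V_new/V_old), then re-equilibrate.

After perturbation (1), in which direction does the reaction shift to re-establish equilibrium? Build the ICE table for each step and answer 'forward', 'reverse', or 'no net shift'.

Direction: reverse

Q₀ = 0.04378 vs Keq = 0.004313 ⇒ Q>K, reverse
Step 1:
                   L          D          C          E
  init       0.07237     0.6108     0.9618    0.01766
  Δ         0.008419   0.005613   0.008419  -0.008419
  eq         0.08079     0.6164     0.9702   0.009241
  solve Keq expr → x = -0.002806; check Q = 0.004313
Then change container volume by factor 2 (V_new/V_old).
Step 2:
                   L          D          C          E
  init       0.04039     0.3082     0.4851   0.004621
  Δ         0.003039   0.002026   0.003039  -0.003039
  eq         0.04343     0.3102     0.4881   0.001582
  solve Keq expr → x = -0.001013; check Q = 0.004313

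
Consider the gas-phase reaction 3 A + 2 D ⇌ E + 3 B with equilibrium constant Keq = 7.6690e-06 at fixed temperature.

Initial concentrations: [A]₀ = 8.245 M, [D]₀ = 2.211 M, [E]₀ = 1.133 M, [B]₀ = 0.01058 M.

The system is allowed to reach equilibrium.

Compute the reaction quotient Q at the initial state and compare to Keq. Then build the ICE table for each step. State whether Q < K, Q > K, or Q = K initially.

Q₀ = 4.8971e-10 vs Keq = 7.6690e-06 ⇒ Q<K, forward
Step 1:
                   A          D          E          B
  I            8.245      2.211      1.133    0.01058
  C          -0.2295     -0.153    0.07649     0.2295
  E            8.016      2.058      1.209       0.24
  solve Keq expr → x = 0.07649; check Q = 7.6690e-06

Q₀ = 4.8971e-10; Q < K (proceeds forward)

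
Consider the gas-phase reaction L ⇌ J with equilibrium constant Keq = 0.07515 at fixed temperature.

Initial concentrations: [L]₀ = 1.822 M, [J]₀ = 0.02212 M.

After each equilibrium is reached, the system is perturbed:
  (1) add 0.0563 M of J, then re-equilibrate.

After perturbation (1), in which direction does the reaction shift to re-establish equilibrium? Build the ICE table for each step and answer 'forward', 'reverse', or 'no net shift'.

Direction: reverse

Q₀ = 0.01214 vs Keq = 0.07515 ⇒ Q<K, forward
Step 1:
                   L          J
  init         1.822    0.02212
  Δ          -0.1068     0.1068
  eq           1.715     0.1289
  solve Keq expr → x = 0.1068; check Q = 0.07515
Then add 0.0563 M of J.
Step 2:
                   L          J
  init         1.715     0.1852
  Δ          0.05236   -0.05236
  eq           1.768     0.1328
  solve Keq expr → x = -0.05236; check Q = 0.07515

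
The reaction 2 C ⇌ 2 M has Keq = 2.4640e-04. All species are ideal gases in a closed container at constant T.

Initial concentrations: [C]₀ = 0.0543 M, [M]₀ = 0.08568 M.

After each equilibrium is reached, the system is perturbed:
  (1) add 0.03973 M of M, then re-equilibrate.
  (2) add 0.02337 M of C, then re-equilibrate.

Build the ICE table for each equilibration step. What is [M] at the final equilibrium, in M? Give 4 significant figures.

[M]_eq = 0.003139 M

Q₀ = 2.49 vs Keq = 2.4640e-04 ⇒ Q>K, reverse
Step 1:
                   C          M
  Initial     0.0543    0.08568
  Change     0.08352   -0.08352
  Equil       0.1378   0.002163
  solve Keq expr → x = -0.04176; check Q = 2.4640e-04
Then add 0.03973 M of M.
Step 2:
                   C          M
  Initial     0.1378    0.04189
  Change     0.03912   -0.03912
  Equil       0.1769   0.002777
  solve Keq expr → x = -0.01956; check Q = 2.4640e-04
Then add 0.02337 M of C.
Step 3:
                   C          M
  Initial     0.2003   0.002777
  Change  -3.6117e-04 3.6117e-04
  Equil       0.1999   0.003139
  solve Keq expr → x = 1.8059e-04; check Q = 2.4640e-04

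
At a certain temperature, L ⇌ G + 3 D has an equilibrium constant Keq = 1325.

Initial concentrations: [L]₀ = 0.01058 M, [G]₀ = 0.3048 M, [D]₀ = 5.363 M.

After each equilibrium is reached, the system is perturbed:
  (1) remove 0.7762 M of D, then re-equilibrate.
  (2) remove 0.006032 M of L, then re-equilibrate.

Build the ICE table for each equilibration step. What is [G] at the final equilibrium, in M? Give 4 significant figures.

[G]_eq = 0.289 M

Q₀ = 4444 vs Keq = 1325 ⇒ Q>K, reverse
Step 1:
                  L         G         D
  I         0.01058    0.3048     5.363
  C         0.02126  -0.02126  -0.06379
  E         0.03184    0.2835     5.299
  solve Keq expr → x = -0.02126; check Q = 1325
Then remove 0.7762 M of D.
Step 2:
                  L         G         D
  I         0.03184    0.2835     4.523
  C        -0.01084   0.01084   0.03252
  E           0.021    0.2944     4.556
  solve Keq expr → x = 0.01084; check Q = 1325
Then remove 0.006032 M of L.
Step 3:
                  L         G         D
  I         0.01497    0.2944     4.556
  C        0.005425 -0.005425  -0.01627
  E          0.0204     0.289     4.539
  solve Keq expr → x = -0.005425; check Q = 1325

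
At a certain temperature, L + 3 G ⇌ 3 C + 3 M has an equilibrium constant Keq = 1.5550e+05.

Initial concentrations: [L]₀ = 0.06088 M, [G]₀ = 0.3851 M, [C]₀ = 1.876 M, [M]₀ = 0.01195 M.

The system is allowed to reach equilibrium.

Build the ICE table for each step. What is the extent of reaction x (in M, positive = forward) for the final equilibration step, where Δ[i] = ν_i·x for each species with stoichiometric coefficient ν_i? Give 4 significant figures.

x = 0.06083 M

Q₀ = 0.00324 vs Keq = 1.5550e+05 ⇒ Q<K, forward
Step 1:
                    L           G           C           M
  I           0.06088      0.3851       1.876     0.01195
  C          -0.06083     -0.1825      0.1825      0.1825
  E        4.9580e-05      0.2026       2.058      0.1944
  solve Keq expr → x = 0.06083; check Q = 1.5550e+05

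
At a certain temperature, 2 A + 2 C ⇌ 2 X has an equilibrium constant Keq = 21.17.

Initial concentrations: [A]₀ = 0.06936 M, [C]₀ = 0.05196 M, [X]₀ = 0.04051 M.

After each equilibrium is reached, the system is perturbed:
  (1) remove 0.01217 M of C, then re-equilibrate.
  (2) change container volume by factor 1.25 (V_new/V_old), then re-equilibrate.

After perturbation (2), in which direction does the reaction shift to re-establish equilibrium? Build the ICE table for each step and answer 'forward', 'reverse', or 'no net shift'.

Q₀ = 126.3 vs Keq = 21.17 ⇒ Q>K, reverse
Step 1:
                  A         C         X
  Initial   0.06936   0.05196   0.04051
  Change    0.01472   0.01472  -0.01472
  Equil     0.08408   0.06668   0.02579
  solve Keq expr → x = -0.007358; check Q = 21.17
Then remove 0.01217 M of C.
Step 2:
                  A         C         X
  Initial   0.08408   0.05451   0.02579
  Change   0.002852  0.002852 -0.002852
  Equil     0.08693   0.05736   0.02294
  solve Keq expr → x = -0.001426; check Q = 21.17
Then change container volume by factor 1.25 (V_new/V_old).
Step 3:
                  A         C         X
  Initial   0.06954   0.04589   0.01835
  Change    0.00238   0.00238  -0.00238
  Equil     0.07192   0.04827   0.01597
  solve Keq expr → x = -0.00119; check Q = 21.17

Direction: reverse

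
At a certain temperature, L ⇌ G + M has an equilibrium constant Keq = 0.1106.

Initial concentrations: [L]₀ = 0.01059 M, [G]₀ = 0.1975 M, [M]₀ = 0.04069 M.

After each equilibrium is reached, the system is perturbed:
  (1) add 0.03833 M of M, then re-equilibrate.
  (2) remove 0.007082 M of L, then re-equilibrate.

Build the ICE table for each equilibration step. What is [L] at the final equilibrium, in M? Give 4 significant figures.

[L]_eq = 0.04791 M

Q₀ = 0.7589 vs Keq = 0.1106 ⇒ Q>K, reverse
Step 1:
                  L         G         M
  Initial   0.01059    0.1975   0.04069
  Change    0.02094  -0.02094  -0.02094
  Equil     0.03153    0.1766   0.01975
  solve Keq expr → x = -0.02094; check Q = 0.1106
Then add 0.03833 M of M.
Step 2:
                  L         G         M
  Initial   0.03153    0.1766   0.05808
  Change    0.02086  -0.02086  -0.02086
  Equil     0.05239    0.1557   0.03722
  solve Keq expr → x = -0.02086; check Q = 0.1106
Then remove 0.007082 M of L.
Step 3:
                  L         G         M
  Initial   0.04531    0.1557   0.03722
  Change   0.002603 -0.002603 -0.002603
  Equil     0.04791    0.1531   0.03461
  solve Keq expr → x = -0.002603; check Q = 0.1106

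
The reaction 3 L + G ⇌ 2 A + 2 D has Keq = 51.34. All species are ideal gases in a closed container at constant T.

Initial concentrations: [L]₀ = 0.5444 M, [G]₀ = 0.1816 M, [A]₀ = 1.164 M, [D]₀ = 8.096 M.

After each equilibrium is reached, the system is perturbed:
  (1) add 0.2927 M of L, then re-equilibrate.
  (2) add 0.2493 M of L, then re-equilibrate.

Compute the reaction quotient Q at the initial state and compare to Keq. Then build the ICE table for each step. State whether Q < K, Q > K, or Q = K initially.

Q₀ = 3031; Q > K (proceeds reverse)

Q₀ = 3031 vs Keq = 51.34 ⇒ Q>K, reverse
Step 1:
                  L         G         A         D
  I          0.5444    0.1816     1.164     8.096
  C          0.6303    0.2101   -0.4202   -0.4202
  E           1.175    0.3917    0.7438     7.676
  solve Keq expr → x = -0.2101; check Q = 51.34
Then add 0.2927 M of L.
Step 2:
                  L         G         A         D
  I           1.467    0.3917    0.7438     7.676
  C         -0.1358  -0.04528   0.09055   0.09055
  E           1.332    0.3464    0.8344     7.766
  solve Keq expr → x = 0.04528; check Q = 51.34
Then add 0.2493 M of L.
Step 3:
                  L         G         A         D
  I           1.581    0.3464    0.8344     7.766
  C         -0.1099  -0.03662   0.07324   0.07324
  E           1.471    0.3098    0.9076      7.84
  solve Keq expr → x = 0.03662; check Q = 51.34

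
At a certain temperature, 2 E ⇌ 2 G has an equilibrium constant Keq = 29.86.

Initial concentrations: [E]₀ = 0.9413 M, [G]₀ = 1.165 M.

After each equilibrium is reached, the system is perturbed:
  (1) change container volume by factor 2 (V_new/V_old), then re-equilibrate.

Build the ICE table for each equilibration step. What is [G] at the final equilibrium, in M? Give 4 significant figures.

Q₀ = 1.532 vs Keq = 29.86 ⇒ Q<K, forward
Step 1:
                    E           G
  init         0.9413       1.165
  Δ           -0.6155      0.6155
  eq           0.3258        1.78
  solve Keq expr → x = 0.3077; check Q = 29.86
Then change container volume by factor 2 (V_new/V_old).
Step 2:
                    E           G
  init         0.1629      0.8902
  Δ                 0           0
  eq           0.1629      0.8902
  solve Keq expr → x = 0; check Q = 29.86

[G]_eq = 0.8902 M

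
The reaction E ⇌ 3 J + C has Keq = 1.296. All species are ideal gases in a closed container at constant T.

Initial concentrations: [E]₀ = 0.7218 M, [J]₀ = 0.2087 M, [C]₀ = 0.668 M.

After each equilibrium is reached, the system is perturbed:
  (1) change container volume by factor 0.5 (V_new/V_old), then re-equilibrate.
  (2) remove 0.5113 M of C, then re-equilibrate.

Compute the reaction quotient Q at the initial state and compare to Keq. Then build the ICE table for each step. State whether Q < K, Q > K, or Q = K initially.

Q₀ = 0.008413; Q < K (proceeds forward)

Q₀ = 0.008413 vs Keq = 1.296 ⇒ Q<K, forward
Step 1:
                    E           J           C
  I            0.7218      0.2087       0.668
  C           -0.2283      0.6849      0.2283
  E            0.4935      0.8936      0.8963
  solve Keq expr → x = 0.2283; check Q = 1.296
Then change container volume by factor 0.5 (V_new/V_old).
Step 2:
                    E           J           C
  I             0.987       1.787       1.793
  C             0.257     -0.7709      -0.257
  E             1.244       1.016       1.536
  solve Keq expr → x = -0.257; check Q = 1.296
Then remove 0.5113 M of C.
Step 3:
                    E           J           C
  I             1.244       1.016       1.024
  C          -0.03991      0.1197     0.03991
  E             1.204       1.136       1.064
  solve Keq expr → x = 0.03991; check Q = 1.296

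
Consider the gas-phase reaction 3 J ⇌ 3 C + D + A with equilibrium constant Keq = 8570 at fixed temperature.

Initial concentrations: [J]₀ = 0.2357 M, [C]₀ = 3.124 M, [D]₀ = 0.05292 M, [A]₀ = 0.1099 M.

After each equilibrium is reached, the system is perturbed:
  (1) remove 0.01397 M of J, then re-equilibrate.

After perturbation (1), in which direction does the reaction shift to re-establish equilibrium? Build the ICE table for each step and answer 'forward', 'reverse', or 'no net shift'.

Q₀ = 13.54 vs Keq = 8570 ⇒ Q<K, forward
Step 1:
                    J           C           D           A
  Initial      0.2357       3.124     0.05292      0.1099
  Change      -0.1915      0.1915     0.06384     0.06384
  Equil       0.04419       3.316      0.1168      0.1737
  solve Keq expr → x = 0.06384; check Q = 8570
Then remove 0.01397 M of J.
Step 2:
                    J           C           D           A
  Initial     0.03022       3.316      0.1168      0.1737
  Change      0.01289    -0.01289   -0.004297   -0.004297
  Equil       0.04311       3.303      0.1125      0.1694
  solve Keq expr → x = -0.004297; check Q = 8570

Direction: reverse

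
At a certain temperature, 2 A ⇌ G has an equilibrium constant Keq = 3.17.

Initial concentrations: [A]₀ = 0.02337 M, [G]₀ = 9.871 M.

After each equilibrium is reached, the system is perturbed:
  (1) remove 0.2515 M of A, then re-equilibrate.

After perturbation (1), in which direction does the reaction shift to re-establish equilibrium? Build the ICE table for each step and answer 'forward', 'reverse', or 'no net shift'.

Q₀ = 1.8074e+04 vs Keq = 3.17 ⇒ Q>K, reverse
Step 1:
                    A           G
  I           0.02337       9.871
  C             1.665     -0.8326
  E             1.689       9.038
  solve Keq expr → x = -0.8326; check Q = 3.17
Then remove 0.2515 M of A.
Step 2:
                    A           G
  I             1.437       9.038
  C            0.2402     -0.1201
  E             1.677       8.918
  solve Keq expr → x = -0.1201; check Q = 3.17

Direction: reverse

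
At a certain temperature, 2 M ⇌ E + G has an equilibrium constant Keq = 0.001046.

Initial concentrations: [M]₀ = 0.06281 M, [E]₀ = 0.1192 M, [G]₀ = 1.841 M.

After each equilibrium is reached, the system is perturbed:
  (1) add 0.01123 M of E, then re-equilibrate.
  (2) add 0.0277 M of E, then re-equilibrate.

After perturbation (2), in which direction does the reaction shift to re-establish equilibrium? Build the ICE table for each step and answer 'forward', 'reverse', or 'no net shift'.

Direction: reverse

Q₀ = 55.63 vs Keq = 0.001046 ⇒ Q>K, reverse
Step 1:
                  M         E         G
  Initial   0.06281    0.1192     1.841
  Change     0.2383   -0.1191   -0.1191
  Equil      0.3011 5.5075e-05     1.722
  solve Keq expr → x = -0.1191; check Q = 0.001046
Then add 0.01123 M of E.
Step 2:
                  M         E         G
  Initial    0.3011   0.01129     1.722
  Change    0.02244  -0.01122  -0.01122
  Equil      0.3235 6.4008e-05     1.711
  solve Keq expr → x = -0.01122; check Q = 0.001046
Then add 0.0277 M of E.
Step 3:
                  M         E         G
  Initial    0.3235   0.02776     1.711
  Change    0.05535  -0.02767  -0.02767
  Equil      0.3789 8.9225e-05     1.683
  solve Keq expr → x = -0.02767; check Q = 0.001046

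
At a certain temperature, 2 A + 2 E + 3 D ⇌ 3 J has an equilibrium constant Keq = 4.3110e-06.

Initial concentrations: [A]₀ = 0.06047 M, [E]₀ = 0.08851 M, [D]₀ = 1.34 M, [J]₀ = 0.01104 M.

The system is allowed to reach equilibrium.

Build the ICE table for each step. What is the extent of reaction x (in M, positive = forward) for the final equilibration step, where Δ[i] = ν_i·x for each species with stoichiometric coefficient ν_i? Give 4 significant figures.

Q₀ = 0.01952 vs Keq = 4.3110e-06 ⇒ Q>K, reverse
Step 1:
                    A           E           D           J
  Initial     0.06047     0.08851        1.34     0.01104
  Change     0.006854    0.006854     0.01028    -0.01028
  Equil       0.06732     0.09536        1.35  7.5914e-04
  solve Keq expr → x = -0.003427; check Q = 4.3110e-06

x = -0.003427 M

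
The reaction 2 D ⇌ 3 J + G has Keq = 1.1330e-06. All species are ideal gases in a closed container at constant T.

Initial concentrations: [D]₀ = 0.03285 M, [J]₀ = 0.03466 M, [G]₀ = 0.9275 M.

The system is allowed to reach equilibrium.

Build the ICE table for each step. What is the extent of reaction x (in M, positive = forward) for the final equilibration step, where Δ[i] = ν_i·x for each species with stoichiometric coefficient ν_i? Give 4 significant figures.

x = -0.01104 M

Q₀ = 0.03579 vs Keq = 1.1330e-06 ⇒ Q>K, reverse
Step 1:
                  D         J         G
  Initial   0.03285   0.03466    0.9275
  Change    0.02207  -0.03311  -0.01104
  Equil     0.05492  0.001551    0.9165
  solve Keq expr → x = -0.01104; check Q = 1.1330e-06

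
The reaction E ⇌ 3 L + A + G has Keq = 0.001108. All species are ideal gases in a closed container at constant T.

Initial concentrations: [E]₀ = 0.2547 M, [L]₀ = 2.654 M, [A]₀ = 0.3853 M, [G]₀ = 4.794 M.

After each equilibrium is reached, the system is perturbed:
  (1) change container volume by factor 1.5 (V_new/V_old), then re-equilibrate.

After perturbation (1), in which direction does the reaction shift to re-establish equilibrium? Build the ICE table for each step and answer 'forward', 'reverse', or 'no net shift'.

Q₀ = 135.6 vs Keq = 0.001108 ⇒ Q>K, reverse
Step 1:
                  E         L         A         G
  init       0.2547     2.654    0.3853     4.794
  Δ          0.3853    -1.156   -0.3853   -0.3853
  eq           0.64     1.498 4.7822e-05     4.409
  solve Keq expr → x = -0.3853; check Q = 0.001108
Then change container volume by factor 1.5 (V_new/V_old).
Step 2:
                  E         L         A         G
  init       0.4266    0.9988 3.1881e-05     2.939
  Δ       -1.2927e-04 3.8782e-04 1.2927e-04 1.2927e-04
  eq         0.4265    0.9992 1.6115e-04     2.939
  solve Keq expr → x = 1.2927e-04; check Q = 0.001108

Direction: forward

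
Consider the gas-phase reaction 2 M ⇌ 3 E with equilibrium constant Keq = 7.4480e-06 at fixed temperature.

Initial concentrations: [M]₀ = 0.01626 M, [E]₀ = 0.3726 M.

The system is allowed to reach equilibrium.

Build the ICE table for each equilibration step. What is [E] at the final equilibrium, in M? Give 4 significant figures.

Q₀ = 195.7 vs Keq = 7.4480e-06 ⇒ Q>K, reverse
Step 1:
                   M          E
  init       0.01626     0.3726
  Δ           0.2431    -0.3647
  eq          0.2594   0.007942
  solve Keq expr → x = -0.1216; check Q = 7.4480e-06

[E]_eq = 0.007942 M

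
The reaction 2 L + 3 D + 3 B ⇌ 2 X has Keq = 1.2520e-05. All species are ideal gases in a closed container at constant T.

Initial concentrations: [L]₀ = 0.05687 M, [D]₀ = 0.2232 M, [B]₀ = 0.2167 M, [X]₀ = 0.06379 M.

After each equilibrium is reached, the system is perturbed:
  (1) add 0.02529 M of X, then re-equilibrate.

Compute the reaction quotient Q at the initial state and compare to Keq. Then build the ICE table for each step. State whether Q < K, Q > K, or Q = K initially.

Q₀ = 1.1119e+04; Q > K (proceeds reverse)

Q₀ = 1.1119e+04 vs Keq = 1.2520e-05 ⇒ Q>K, reverse
Step 1:
                  L         D         B         X
  Initial   0.05687    0.2232    0.2167   0.06379
  Change    0.06378   0.09566   0.09566  -0.06378
  Equil      0.1206    0.3189    0.3124 1.3419e-05
  solve Keq expr → x = -0.03189; check Q = 1.2520e-05
Then add 0.02529 M of X.
Step 2:
                  L         D         B         X
  Initial    0.1206    0.3189    0.3124    0.0253
  Change    0.02528   0.03792   0.03792  -0.02528
  Equil      0.1459    0.3568    0.3503 2.2813e-05
  solve Keq expr → x = -0.01264; check Q = 1.2520e-05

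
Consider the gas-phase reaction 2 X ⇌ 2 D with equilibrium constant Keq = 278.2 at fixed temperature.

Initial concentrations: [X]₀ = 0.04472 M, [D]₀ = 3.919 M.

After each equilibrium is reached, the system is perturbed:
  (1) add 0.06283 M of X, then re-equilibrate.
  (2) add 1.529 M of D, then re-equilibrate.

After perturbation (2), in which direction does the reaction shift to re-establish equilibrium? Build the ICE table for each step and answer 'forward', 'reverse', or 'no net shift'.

Q₀ = 7680 vs Keq = 278.2 ⇒ Q>K, reverse
Step 1:
                  X         D
  init      0.04472     3.919
  Δ          0.1795   -0.1795
  eq         0.2242      3.74
  solve Keq expr → x = -0.08974; check Q = 278.2
Then add 0.06283 M of X.
Step 2:
                  X         D
  init        0.287      3.74
  Δ        -0.05928   0.05928
  eq         0.2278     3.799
  solve Keq expr → x = 0.02964; check Q = 278.2
Then add 1.529 M of D.
Step 3:
                  X         D
  init       0.2278     5.328
  Δ         0.08649  -0.08649
  eq         0.3142     5.241
  solve Keq expr → x = -0.04324; check Q = 278.2

Direction: reverse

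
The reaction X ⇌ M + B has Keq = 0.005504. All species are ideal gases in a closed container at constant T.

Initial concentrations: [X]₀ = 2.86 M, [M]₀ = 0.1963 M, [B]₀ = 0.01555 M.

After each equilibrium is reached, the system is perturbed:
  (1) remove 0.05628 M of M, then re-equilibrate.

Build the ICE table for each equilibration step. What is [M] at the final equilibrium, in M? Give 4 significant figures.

[M]_eq = 0.2011 M

Q₀ = 0.001067 vs Keq = 0.005504 ⇒ Q<K, forward
Step 1:
                    X           M           B
  init           2.86      0.1963     0.01555
  Δ          -0.04785     0.04785     0.04785
  eq            2.812      0.2441      0.0634
  solve Keq expr → x = 0.04785; check Q = 0.005504
Then remove 0.05628 M of M.
Step 2:
                    X           M           B
  init          2.812      0.1879      0.0634
  Δ          -0.01322     0.01322     0.01322
  eq            2.799      0.2011     0.07661
  solve Keq expr → x = 0.01322; check Q = 0.005504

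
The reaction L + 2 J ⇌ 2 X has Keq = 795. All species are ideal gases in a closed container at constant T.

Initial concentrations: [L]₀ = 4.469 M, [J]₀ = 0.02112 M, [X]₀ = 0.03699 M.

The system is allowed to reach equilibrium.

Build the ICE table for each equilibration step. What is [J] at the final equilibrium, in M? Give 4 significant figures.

Q₀ = 0.6864 vs Keq = 795 ⇒ Q<K, forward
Step 1:
                  L         J         X
  init        4.469   0.02112   0.03699
  Δ        -0.01008  -0.02016   0.02016
  eq          4.459 9.5988e-04   0.05715
  solve Keq expr → x = 0.01008; check Q = 795

[J]_eq = 9.5988e-04 M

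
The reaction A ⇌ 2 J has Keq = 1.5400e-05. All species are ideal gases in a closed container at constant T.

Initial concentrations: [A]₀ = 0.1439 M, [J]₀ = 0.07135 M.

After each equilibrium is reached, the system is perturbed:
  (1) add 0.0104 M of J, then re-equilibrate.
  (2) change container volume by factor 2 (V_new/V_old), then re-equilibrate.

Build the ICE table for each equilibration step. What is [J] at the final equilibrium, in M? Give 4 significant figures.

Q₀ = 0.03538 vs Keq = 1.5400e-05 ⇒ Q>K, reverse
Step 1:
                  A         J
  I          0.1439   0.07135
  C         0.03485  -0.06969
  E          0.1787  0.001659
  solve Keq expr → x = -0.03485; check Q = 1.5400e-05
Then add 0.0104 M of J.
Step 2:
                  A         J
  I          0.1787   0.01206
  C        0.005188  -0.01038
  E          0.1839  0.001683
  solve Keq expr → x = -0.005188; check Q = 1.5400e-05
Then change container volume by factor 2 (V_new/V_old).
Step 3:
                  A         J
  I         0.09197 8.4151e-04
  C       -1.7372e-04 3.4744e-04
  E         0.09179  0.001189
  solve Keq expr → x = 1.7372e-04; check Q = 1.5400e-05

[J]_eq = 0.001189 M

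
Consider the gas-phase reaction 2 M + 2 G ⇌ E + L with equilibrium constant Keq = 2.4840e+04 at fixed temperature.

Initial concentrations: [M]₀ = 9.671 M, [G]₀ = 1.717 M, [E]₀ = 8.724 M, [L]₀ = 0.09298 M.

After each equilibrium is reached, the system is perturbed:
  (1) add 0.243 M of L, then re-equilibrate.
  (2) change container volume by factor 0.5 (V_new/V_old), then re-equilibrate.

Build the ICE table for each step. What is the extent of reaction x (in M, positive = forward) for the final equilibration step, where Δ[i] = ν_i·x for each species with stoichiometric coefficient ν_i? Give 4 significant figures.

Q₀ = 0.002942 vs Keq = 2.4840e+04 ⇒ Q<K, forward
Step 1:
                   M          G          E          L
  I            9.671      1.717      8.724    0.09298
  C           -1.715     -1.715     0.8573     0.8573
  E            7.956   0.002406      9.581     0.9503
  solve Keq expr → x = 0.8573; check Q = 2.4840e+04
Then add 0.243 M of L.
Step 2:
                   M          G          E          L
  I            7.956   0.002406      9.581      1.193
  C       2.8988e-04 2.8988e-04 -1.4494e-04 -1.4494e-04
  E            7.957   0.002696      9.581      1.193
  solve Keq expr → x = -1.4494e-04; check Q = 2.4840e+04
Then change container volume by factor 0.5 (V_new/V_old).
Step 3:
                   M          G          E          L
  I            15.91   0.005392      19.16      2.386
  C        -0.002695  -0.002695   0.001347   0.001347
  E            15.91   0.002697      19.16      2.388
  solve Keq expr → x = 0.001347; check Q = 2.4840e+04

x = 0.001347 M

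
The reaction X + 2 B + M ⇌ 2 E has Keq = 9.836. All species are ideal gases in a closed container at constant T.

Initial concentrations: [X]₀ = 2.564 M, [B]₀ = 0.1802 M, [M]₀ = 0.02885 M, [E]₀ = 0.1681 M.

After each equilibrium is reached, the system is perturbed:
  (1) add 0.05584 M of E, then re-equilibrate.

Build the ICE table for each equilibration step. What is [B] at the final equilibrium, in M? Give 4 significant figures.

[B]_eq = 0.2018 M

Q₀ = 11.76 vs Keq = 9.836 ⇒ Q>K, reverse
Step 1:
                    X           B           M           E
  Initial       2.564      0.1802     0.02885      0.1681
  Change     0.002243    0.004486    0.002243   -0.004486
  Equil         2.566      0.1847     0.03109      0.1636
  solve Keq expr → x = -0.002243; check Q = 9.836
Then add 0.05584 M of E.
Step 2:
                    X           B           M           E
  Initial       2.566      0.1847     0.03109      0.2195
  Change     0.008575     0.01715    0.008575    -0.01715
  Equil         2.575      0.2018     0.03967      0.2023
  solve Keq expr → x = -0.008575; check Q = 9.836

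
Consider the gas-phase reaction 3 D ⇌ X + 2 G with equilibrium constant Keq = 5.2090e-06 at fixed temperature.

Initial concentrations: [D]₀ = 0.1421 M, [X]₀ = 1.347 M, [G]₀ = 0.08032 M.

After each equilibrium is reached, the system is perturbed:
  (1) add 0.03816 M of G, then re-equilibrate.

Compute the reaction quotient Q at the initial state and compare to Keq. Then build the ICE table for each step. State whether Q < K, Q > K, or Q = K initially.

Q₀ = 3.029 vs Keq = 5.2090e-06 ⇒ Q>K, reverse
Step 1:
                  D         X         G
  init       0.1421     1.347   0.08032
  Δ          0.1201  -0.04003  -0.08005
  eq         0.2622     1.307 2.6800e-04
  solve Keq expr → x = -0.04003; check Q = 5.2090e-06
Then add 0.03816 M of G.
Step 2:
                  D         X         G
  init       0.2622     1.307   0.03843
  Δ          0.0571  -0.01903  -0.03807
  eq         0.3193     1.288 3.6281e-04
  solve Keq expr → x = -0.01903; check Q = 5.2090e-06

Q₀ = 3.029; Q > K (proceeds reverse)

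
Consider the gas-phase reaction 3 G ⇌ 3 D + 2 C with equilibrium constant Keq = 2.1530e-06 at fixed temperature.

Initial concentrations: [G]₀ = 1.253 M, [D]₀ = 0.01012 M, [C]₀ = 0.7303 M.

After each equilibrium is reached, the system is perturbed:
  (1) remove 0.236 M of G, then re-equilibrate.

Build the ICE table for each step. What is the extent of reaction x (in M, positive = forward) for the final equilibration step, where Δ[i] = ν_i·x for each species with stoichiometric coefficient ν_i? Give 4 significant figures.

x = -0.001214 M

Q₀ = 2.8099e-07 vs Keq = 2.1530e-06 ⇒ Q<K, forward
Step 1:
                   G          D          C
  Initial      1.253    0.01012     0.7303
  Change   -0.009564   0.009564   0.006376
  Equil        1.243    0.01968     0.7367
  solve Keq expr → x = 0.003188; check Q = 2.1530e-06
Then remove 0.236 M of G.
Step 2:
                   G          D          C
  Initial      1.007    0.01968     0.7367
  Change    0.003643  -0.003643  -0.002429
  Equil        1.011    0.01604     0.7342
  solve Keq expr → x = -0.001214; check Q = 2.1530e-06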